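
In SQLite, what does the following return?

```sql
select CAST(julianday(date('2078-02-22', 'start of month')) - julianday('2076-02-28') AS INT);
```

704

`start of month` rewinds 2078-02-22 to 2078-02-01.
1 day remains in February 2076 after the 28th (29 − 28).
Full months from March 2076 through January 2078 contribute their day counts.
Then 1 day into February 2078.
Total: 1 + 31 + 30 + 31 + 30 + 31 + 31 + 30 + 31 + 30 + 31 + 31 + 28 + 31 + 30 + 31 + 30 + 31 + 31 + 30 + 31 + 30 + 31 + 31 + 1 = 704.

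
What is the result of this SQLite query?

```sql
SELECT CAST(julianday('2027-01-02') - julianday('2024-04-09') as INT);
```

21 days remain in April 2024 after the 9th (30 − 9).
Full months from May 2024 through December 2026 contribute their day counts.
Then 2 days into January 2027.
Total: 21 + 31 + 30 + 31 + 31 + 30 + 31 + 30 + 31 + 31 + 28 + 31 + 30 + 31 + 30 + 31 + 31 + 30 + 31 + 30 + 31 + 31 + 28 + 31 + 30 + 31 + 30 + 31 + 31 + 30 + 31 + 30 + 31 + 2 = 998.

998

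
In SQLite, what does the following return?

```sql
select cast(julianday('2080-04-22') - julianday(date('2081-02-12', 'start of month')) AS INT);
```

`start of month` rewinds 2081-02-12 to 2081-02-01.
8 days remain in April 2080 after the 22nd (30 − 22).
Full months from May 2080 through January 2081 contribute their day counts.
Then 1 day into February 2081.
Total: 8 + 31 + 30 + 31 + 31 + 30 + 31 + 30 + 31 + 31 + 1 = 285.
The subtraction is earlier − later, so the result is −285 → -285.

-285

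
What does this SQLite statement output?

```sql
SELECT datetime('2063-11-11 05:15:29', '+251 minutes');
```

251 minutes = 4h 11m; +251 minutes from 2063-11-11 05:15:29 is 2063-11-11 09:26:29.

2063-11-11 09:26:29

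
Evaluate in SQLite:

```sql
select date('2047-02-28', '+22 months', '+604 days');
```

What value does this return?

Adding +22 months to 2047-02-28 gives 2048-12-28.
Applying '+604 days' to 2048-12-28: counting 604 days forward gives 2050-08-24.

2050-08-24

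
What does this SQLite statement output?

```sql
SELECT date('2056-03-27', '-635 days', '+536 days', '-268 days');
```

Applying '-635 days' to 2056-03-27: counting 635 days back gives 2054-07-01.
Applying '+536 days' to 2054-07-01: counting 536 days forward gives 2055-12-19.
Applying '-268 days' to 2055-12-19: counting 268 days back gives 2055-03-26.

2055-03-26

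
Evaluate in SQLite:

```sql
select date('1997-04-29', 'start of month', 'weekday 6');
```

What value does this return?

1997-04-05

`start of month` rewinds 1997-04-29 to 1997-04-01.
`weekday 6` advances to the next Saturday; 1997-04-01 is a Tuesday, so it moves forward to 1997-04-05.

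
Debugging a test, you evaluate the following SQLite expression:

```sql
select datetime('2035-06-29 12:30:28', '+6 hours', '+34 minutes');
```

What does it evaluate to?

+6 hours from 2035-06-29 12:30:28 is 2035-06-29 18:30:28.
+34 minutes from 2035-06-29 18:30:28 is 2035-06-29 19:04:28.

2035-06-29 19:04:28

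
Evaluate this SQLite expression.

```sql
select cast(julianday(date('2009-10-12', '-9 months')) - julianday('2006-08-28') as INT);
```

Adding -9 months to 2009-10-12 gives 2009-01-12.
3 days remain in August 2006 after the 28th (31 − 28).
Full months from September 2006 through December 2008 contribute their day counts.
Then 12 days into January 2009.
Total: 3 + 30 + 31 + 30 + 31 + 31 + 28 + 31 + 30 + 31 + 30 + 31 + 31 + 30 + 31 + 30 + 31 + 31 + 29 + 31 + 30 + 31 + 30 + 31 + 31 + 30 + 31 + 30 + 31 + 12 = 868.

868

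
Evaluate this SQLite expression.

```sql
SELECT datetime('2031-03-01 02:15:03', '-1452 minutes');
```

2031-02-28 02:03:03

1452 minutes = 24h 12m; -1452 minutes from 2031-03-01 02:15:03 is 2031-02-28 02:03:03 (crosses midnight).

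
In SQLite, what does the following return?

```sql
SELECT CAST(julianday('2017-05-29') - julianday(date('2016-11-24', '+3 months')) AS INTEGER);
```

Adding +3 months to 2016-11-24 gives 2017-02-24.
4 days remain in February 2017 after the 24th (28 − 24).
March 2017: 31 days.
April 2017: 30 days.
Then 29 days into May 2017.
Total: 4 + 31 + 30 + 29 = 94.

94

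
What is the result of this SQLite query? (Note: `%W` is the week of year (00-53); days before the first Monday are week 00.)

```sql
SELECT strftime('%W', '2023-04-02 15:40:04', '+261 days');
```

First apply '+261 days': 2023-04-02 15:40:04 → 2023-12-19 15:40:04.
2023-12-19 is a Tuesday. SQLite's %W counts Mondays since the year started; the result is 51.

51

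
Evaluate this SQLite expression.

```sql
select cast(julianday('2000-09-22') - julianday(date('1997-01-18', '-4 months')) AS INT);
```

1465

Adding -4 months to 1997-01-18 gives 1996-09-18.
12 days remain in September 1996 after the 18th (30 − 18).
Full months from October 1996 through August 2000 contribute their day counts.
Then 22 days into September 2000.
Total: 12 + 31 + 30 + 31 + 31 + 28 + 31 + 30 + 31 + 30 + 31 + 31 + 30 + 31 + 30 + 31 + 31 + 28 + 31 + 30 + 31 + 30 + 31 + 31 + 30 + 31 + 30 + 31 + 31 + 28 + 31 + 30 + 31 + 30 + 31 + 31 + 30 + 31 + 30 + 31 + 31 + 29 + 31 + 30 + 31 + 30 + 31 + 31 + 22 = 1465.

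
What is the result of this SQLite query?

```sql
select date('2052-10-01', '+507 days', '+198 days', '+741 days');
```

Applying '+507 days' to 2052-10-01: counting 507 days forward gives 2054-02-20.
Applying '+198 days' to 2054-02-20: counting 198 days forward gives 2054-09-06.
Applying '+741 days' to 2054-09-06: counting 741 days forward gives 2056-09-16.

2056-09-16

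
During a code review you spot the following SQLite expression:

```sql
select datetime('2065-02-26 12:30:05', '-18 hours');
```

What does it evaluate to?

2065-02-25 18:30:05

-18 hours from 2065-02-26 12:30:05 is 2065-02-25 18:30:05 (crosses midnight).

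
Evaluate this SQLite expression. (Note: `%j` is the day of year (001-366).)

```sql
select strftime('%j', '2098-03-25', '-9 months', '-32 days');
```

First apply '-9 months', '-32 days': 2098-03-25 → 2097-05-24.
Day-of-year for 2097-05-24: days since 2097-01-01 inclusive = 144, zero-padded to 144.

144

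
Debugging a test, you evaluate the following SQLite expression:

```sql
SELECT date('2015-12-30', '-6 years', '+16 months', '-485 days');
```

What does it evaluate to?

Adding -6 years to 2015-12-30 gives 2009-12-30.
Adding +16 months to 2009-12-30 gives 2011-04-30.
Applying '-485 days' to 2011-04-30: counting 485 days back gives 2009-12-31.

2009-12-31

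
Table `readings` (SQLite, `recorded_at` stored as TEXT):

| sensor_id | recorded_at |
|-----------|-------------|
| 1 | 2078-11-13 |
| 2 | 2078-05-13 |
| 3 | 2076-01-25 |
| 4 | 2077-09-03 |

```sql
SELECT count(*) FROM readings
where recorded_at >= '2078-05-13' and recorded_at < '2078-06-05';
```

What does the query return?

Rows in [2078-05-13, 2078-06-05): 2078-05-13 → 1 row.

1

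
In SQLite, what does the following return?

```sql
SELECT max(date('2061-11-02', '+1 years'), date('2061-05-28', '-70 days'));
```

date('2061-11-02', '+1 years') → 2062-11-02.
date('2061-05-28', '-70 days') → 2061-03-19.
Later of the two is 2062-11-02.

2062-11-02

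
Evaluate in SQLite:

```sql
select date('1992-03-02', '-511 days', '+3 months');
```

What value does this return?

1991-01-08

Applying '-511 days' to 1992-03-02: counting 511 days back gives 1990-10-08.
Adding +3 months to 1990-10-08 gives 1991-01-08.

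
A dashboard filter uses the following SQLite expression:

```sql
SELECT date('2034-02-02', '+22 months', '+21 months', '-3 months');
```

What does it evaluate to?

Adding +22 months to 2034-02-02 gives 2035-12-02.
Adding +21 months to 2035-12-02 gives 2037-09-02.
Adding -3 months to 2037-09-02 gives 2037-06-02.

2037-06-02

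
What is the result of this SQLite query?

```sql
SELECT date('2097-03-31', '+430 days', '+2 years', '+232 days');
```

2101-01-22

Applying '+430 days' to 2097-03-31: counting 430 days forward gives 2098-06-04.
Adding +2 years to 2098-06-04 gives 2100-06-04.
Applying '+232 days' to 2100-06-04: counting 232 days forward gives 2101-01-22.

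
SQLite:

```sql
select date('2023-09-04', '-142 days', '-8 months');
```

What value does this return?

Applying '-142 days' to 2023-09-04: counting 142 days back gives 2023-04-15.
Adding -8 months to 2023-04-15 gives 2022-08-15.

2022-08-15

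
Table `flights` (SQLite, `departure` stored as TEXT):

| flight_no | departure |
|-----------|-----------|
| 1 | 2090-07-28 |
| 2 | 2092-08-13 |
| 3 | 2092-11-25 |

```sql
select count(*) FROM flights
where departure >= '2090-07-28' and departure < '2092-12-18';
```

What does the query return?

3

Rows in [2090-07-28, 2092-12-18): 2090-07-28, 2092-08-13, 2092-11-25 → 3 rows.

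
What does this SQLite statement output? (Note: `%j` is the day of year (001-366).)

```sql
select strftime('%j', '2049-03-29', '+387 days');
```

110

First apply '+387 days': 2049-03-29 → 2050-04-20.
Day-of-year for 2050-04-20: days since 2050-01-01 inclusive = 110, zero-padded to 110.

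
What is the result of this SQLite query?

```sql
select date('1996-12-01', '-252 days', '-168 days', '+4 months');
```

Applying '-252 days' to 1996-12-01: counting 252 days back gives 1996-03-24.
Applying '-168 days' to 1996-03-24: counting 168 days back gives 1995-10-08.
Adding +4 months to 1995-10-08 gives 1996-02-08.

1996-02-08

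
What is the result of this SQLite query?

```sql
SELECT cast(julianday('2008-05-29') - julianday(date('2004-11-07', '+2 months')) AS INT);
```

1238

Adding +2 months to 2004-11-07 gives 2005-01-07.
24 days remain in January 2005 after the 7th (31 − 7).
Full months from February 2005 through April 2008 contribute their day counts.
Then 29 days into May 2008.
Total: 24 + 28 + 31 + 30 + 31 + 30 + 31 + 31 + 30 + 31 + 30 + 31 + 31 + 28 + 31 + 30 + 31 + 30 + 31 + 31 + 30 + 31 + 30 + 31 + 31 + 28 + 31 + 30 + 31 + 30 + 31 + 31 + 30 + 31 + 30 + 31 + 31 + 29 + 31 + 30 + 29 = 1238.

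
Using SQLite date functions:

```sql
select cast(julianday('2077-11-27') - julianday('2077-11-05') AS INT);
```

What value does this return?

Both dates are in November 2077: 27 − 5 = 22.

22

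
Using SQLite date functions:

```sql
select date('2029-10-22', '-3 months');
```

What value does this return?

2029-07-22

Adding -3 months to 2029-10-22 gives 2029-07-22.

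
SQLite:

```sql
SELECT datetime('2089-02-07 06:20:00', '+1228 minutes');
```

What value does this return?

2089-02-08 02:48:00

1228 minutes = 20h 28m; +1228 minutes from 2089-02-07 06:20:00 is 2089-02-08 02:48:00 (crosses midnight).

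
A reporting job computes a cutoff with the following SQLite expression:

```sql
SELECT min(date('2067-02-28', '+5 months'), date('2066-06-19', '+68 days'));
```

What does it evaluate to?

2066-08-26

date('2067-02-28', '+5 months') → 2067-07-28.
date('2066-06-19', '+68 days') → 2066-08-26.
Earlier of the two is 2066-08-26.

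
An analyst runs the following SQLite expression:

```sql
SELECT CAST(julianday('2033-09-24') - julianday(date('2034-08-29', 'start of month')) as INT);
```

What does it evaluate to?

-311

`start of month` rewinds 2034-08-29 to 2034-08-01.
6 days remain in September 2033 after the 24th (30 − 24).
Full months from October 2033 through July 2034 contribute their day counts.
Then 1 day into August 2034.
Total: 6 + 31 + 30 + 31 + 31 + 28 + 31 + 30 + 31 + 30 + 31 + 1 = 311.
The subtraction is earlier − later, so the result is −311 → -311.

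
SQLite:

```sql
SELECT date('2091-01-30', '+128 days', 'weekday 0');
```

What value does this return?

Applying '+128 days' to 2091-01-30: counting 128 days forward gives 2091-06-07.
`weekday 0` advances to the next Sunday; 2091-06-07 is a Thursday, so it moves forward to 2091-06-10.

2091-06-10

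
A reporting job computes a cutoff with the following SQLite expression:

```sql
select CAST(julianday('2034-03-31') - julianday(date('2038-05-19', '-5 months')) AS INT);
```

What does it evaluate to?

-1359

Adding -5 months to 2038-05-19 gives 2037-12-19.
0 days remain in March 2034 after the 31st (31 − 31).
Full months from April 2034 through November 2037 contribute their day counts.
Then 19 days into December 2037.
Total: 0 + 30 + 31 + 30 + 31 + 31 + 30 + 31 + 30 + 31 + 31 + 28 + 31 + 30 + 31 + 30 + 31 + 31 + 30 + 31 + 30 + 31 + 31 + 29 + 31 + 30 + 31 + 30 + 31 + 31 + 30 + 31 + 30 + 31 + 31 + 28 + 31 + 30 + 31 + 30 + 31 + 31 + 30 + 31 + 30 + 19 = 1359.
The subtraction is earlier − later, so the result is −1359 → -1359.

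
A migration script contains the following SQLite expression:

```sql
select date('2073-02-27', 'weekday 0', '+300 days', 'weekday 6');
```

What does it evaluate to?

2073-12-30

`weekday 0` advances to the next Sunday; 2073-02-27 is a Monday, so it moves forward to 2073-03-05.
Applying '+300 days' to 2073-03-05: counting 300 days forward gives 2073-12-30.
`weekday 6` advances to the next Saturday; 2073-12-30 is already a Saturday, so it stays at 2073-12-30.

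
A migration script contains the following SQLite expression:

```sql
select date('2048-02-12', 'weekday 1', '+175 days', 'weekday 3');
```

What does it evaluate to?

`weekday 1` advances to the next Monday; 2048-02-12 is a Wednesday, so it moves forward to 2048-02-17.
Applying '+175 days' to 2048-02-17: counting 175 days forward gives 2048-08-10.
`weekday 3` advances to the next Wednesday; 2048-08-10 is a Monday, so it moves forward to 2048-08-12.

2048-08-12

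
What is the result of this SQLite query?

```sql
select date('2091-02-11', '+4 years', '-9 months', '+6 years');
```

2100-05-11

Adding +4 years to 2091-02-11 gives 2095-02-11.
Adding -9 months to 2095-02-11 gives 2094-05-11.
Adding +6 years to 2094-05-11 gives 2100-05-11.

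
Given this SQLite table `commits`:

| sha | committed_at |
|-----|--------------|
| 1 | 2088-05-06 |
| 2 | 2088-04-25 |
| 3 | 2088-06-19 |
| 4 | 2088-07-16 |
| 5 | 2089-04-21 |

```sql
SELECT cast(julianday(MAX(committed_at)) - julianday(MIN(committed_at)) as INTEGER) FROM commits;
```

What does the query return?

361

MIN = 2088-04-25, MAX = 2089-04-21.
5 days remain in April 2088 after the 25th (30 − 25).
Full months from May 2088 through March 2089 contribute their day counts.
Then 21 days into April 2089.
Total: 5 + 31 + 30 + 31 + 31 + 30 + 31 + 30 + 31 + 31 + 28 + 31 + 21 = 361.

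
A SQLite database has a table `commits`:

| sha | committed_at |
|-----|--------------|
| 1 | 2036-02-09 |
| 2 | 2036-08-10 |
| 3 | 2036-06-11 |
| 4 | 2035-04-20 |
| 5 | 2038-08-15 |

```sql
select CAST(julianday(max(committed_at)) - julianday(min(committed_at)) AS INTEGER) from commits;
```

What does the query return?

MIN = 2035-04-20, MAX = 2038-08-15.
10 days remain in April 2035 after the 20th (30 − 20).
Full months from May 2035 through July 2038 contribute their day counts.
Then 15 days into August 2038.
Total: 10 + 31 + 30 + 31 + 31 + 30 + 31 + 30 + 31 + 31 + 29 + 31 + 30 + 31 + 30 + 31 + 31 + 30 + 31 + 30 + 31 + 31 + 28 + 31 + 30 + 31 + 30 + 31 + 31 + 30 + 31 + 30 + 31 + 31 + 28 + 31 + 30 + 31 + 30 + 31 + 15 = 1213.

1213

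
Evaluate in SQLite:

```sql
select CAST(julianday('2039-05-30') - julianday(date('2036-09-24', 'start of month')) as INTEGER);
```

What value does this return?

`start of month` rewinds 2036-09-24 to 2036-09-01.
29 days remain in September 2036 after the 1st (30 − 1).
Full months from October 2036 through April 2039 contribute their day counts.
Then 30 days into May 2039.
Total: 29 + 31 + 30 + 31 + 31 + 28 + 31 + 30 + 31 + 30 + 31 + 31 + 30 + 31 + 30 + 31 + 31 + 28 + 31 + 30 + 31 + 30 + 31 + 31 + 30 + 31 + 30 + 31 + 31 + 28 + 31 + 30 + 30 = 1001.

1001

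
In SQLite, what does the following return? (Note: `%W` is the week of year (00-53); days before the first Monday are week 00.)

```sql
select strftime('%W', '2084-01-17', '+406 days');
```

09

First apply '+406 days': 2084-01-17 → 2085-02-26.
2085-02-26 is a Monday. SQLite's %W counts Mondays since the year started; the result is 09.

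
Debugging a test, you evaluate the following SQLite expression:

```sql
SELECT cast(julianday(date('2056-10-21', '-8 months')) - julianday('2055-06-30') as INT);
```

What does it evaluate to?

236

Adding -8 months to 2056-10-21 gives 2056-02-21.
0 days remain in June 2055 after the 30th (30 − 30).
Full months from July 2055 through January 2056 contribute their day counts.
Then 21 days into February 2056.
Total: 0 + 31 + 31 + 30 + 31 + 30 + 31 + 31 + 21 = 236.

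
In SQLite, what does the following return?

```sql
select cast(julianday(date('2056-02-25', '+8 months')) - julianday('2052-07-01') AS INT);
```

Adding +8 months to 2056-02-25 gives 2056-10-25.
30 days remain in July 2052 after the 1st (31 − 1).
Full months from August 2052 through September 2056 contribute their day counts.
Then 25 days into October 2056.
Total: 30 + 31 + 30 + 31 + 30 + 31 + 31 + 28 + 31 + 30 + 31 + 30 + 31 + 31 + 30 + 31 + 30 + 31 + 31 + 28 + 31 + 30 + 31 + 30 + 31 + 31 + 30 + 31 + 30 + 31 + 31 + 28 + 31 + 30 + 31 + 30 + 31 + 31 + 30 + 31 + 30 + 31 + 31 + 29 + 31 + 30 + 31 + 30 + 31 + 31 + 30 + 25 = 1577.

1577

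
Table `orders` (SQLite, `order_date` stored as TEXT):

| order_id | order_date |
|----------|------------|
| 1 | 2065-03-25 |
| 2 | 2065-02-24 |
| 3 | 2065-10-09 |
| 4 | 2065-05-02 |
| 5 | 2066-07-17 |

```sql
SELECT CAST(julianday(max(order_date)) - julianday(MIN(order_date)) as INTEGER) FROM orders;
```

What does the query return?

MIN = 2065-02-24, MAX = 2066-07-17.
4 days remain in February 2065 after the 24th (28 − 24).
Full months from March 2065 through June 2066 contribute their day counts.
Then 17 days into July 2066.
Total: 4 + 31 + 30 + 31 + 30 + 31 + 31 + 30 + 31 + 30 + 31 + 31 + 28 + 31 + 30 + 31 + 30 + 17 = 508.

508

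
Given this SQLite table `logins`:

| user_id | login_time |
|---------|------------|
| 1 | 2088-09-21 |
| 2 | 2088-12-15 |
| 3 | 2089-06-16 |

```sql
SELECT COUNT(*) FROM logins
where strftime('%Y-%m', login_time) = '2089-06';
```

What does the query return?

1

Rows with year-month 2089-06: 2089-06-16 → 1.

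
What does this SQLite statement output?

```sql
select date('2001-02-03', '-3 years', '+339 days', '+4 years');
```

2003-01-08

Adding -3 years to 2001-02-03 gives 1998-02-03.
Applying '+339 days' to 1998-02-03: counting 339 days forward gives 1999-01-08.
Adding +4 years to 1999-01-08 gives 2003-01-08.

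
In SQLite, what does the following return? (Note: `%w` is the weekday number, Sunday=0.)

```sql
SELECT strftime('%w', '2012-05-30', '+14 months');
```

2

First apply '+14 months': 2012-05-30 → 2013-07-30.
2013-07-30 is a Tuesday; with Sunday=0 that is 2.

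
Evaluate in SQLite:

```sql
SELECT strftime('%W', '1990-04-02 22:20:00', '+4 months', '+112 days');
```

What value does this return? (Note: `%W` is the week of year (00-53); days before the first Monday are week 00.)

47

First apply '+4 months', '+112 days': 1990-04-02 22:20:00 → 1990-11-22 22:20:00.
1990-11-22 is a Thursday. SQLite's %W counts Mondays since the year started; the result is 47.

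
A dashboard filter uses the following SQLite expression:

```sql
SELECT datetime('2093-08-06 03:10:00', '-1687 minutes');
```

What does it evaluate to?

2093-08-04 23:03:00

1687 minutes = 28h 7m; -1687 minutes from 2093-08-06 03:10:00 is 2093-08-04 23:03:00 (crosses midnight).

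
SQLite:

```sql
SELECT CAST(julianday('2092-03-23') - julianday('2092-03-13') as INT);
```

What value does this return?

10

Both dates are in March 2092: 23 − 13 = 10.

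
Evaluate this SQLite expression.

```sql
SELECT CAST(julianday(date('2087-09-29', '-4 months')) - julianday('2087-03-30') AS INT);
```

Adding -4 months to 2087-09-29 gives 2087-05-29.
1 day remains in March 2087 after the 30th (31 − 30).
April 2087: 30 days.
Then 29 days into May 2087.
Total: 1 + 30 + 29 = 60.

60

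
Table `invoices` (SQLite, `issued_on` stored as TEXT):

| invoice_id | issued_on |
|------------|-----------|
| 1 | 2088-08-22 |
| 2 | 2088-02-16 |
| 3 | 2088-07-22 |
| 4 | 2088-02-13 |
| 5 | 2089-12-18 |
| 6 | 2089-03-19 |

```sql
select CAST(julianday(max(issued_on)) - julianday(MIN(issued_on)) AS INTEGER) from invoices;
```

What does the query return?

674

MIN = 2088-02-13, MAX = 2089-12-18.
16 days remain in February 2088 after the 13th (29 − 13).
Full months from March 2088 through November 2089 contribute their day counts.
Then 18 days into December 2089.
Total: 16 + 31 + 30 + 31 + 30 + 31 + 31 + 30 + 31 + 30 + 31 + 31 + 28 + 31 + 30 + 31 + 30 + 31 + 31 + 30 + 31 + 30 + 18 = 674.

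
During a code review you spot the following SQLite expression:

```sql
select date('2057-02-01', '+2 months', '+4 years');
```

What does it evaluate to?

Adding +2 months to 2057-02-01 gives 2057-04-01.
Adding +4 years to 2057-04-01 gives 2061-04-01.

2061-04-01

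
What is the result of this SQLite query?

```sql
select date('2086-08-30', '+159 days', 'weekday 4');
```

2087-02-06

Applying '+159 days' to 2086-08-30: counting 159 days forward gives 2087-02-05.
`weekday 4` advances to the next Thursday; 2087-02-05 is a Wednesday, so it moves forward to 2087-02-06.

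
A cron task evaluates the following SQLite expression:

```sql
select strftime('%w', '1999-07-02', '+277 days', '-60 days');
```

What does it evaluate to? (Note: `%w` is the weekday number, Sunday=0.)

First apply '+277 days', '-60 days': 1999-07-02 → 2000-02-04.
2000-02-04 is a Friday; with Sunday=0 that is 5.

5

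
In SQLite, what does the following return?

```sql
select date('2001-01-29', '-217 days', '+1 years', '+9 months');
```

Applying '-217 days' to 2001-01-29: counting 217 days back gives 2000-06-26.
Adding +1 year to 2000-06-26 gives 2001-06-26.
Adding +9 months to 2001-06-26 gives 2002-03-26.

2002-03-26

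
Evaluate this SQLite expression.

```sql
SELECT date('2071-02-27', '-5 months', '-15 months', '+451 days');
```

2070-09-21

Adding -5 months to 2071-02-27 gives 2070-09-27.
Adding -15 months to 2070-09-27 gives 2069-06-27.
Applying '+451 days' to 2069-06-27: counting 451 days forward gives 2070-09-21.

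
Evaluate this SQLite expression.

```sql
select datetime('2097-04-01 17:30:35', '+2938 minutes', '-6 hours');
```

2097-04-03 12:28:35

2938 minutes = 48h 58m; +2938 minutes from 2097-04-01 17:30:35 is 2097-04-03 18:28:35 (crosses midnight).
-6 hours from 2097-04-03 18:28:35 is 2097-04-03 12:28:35.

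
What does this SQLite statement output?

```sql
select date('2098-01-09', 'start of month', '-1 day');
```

2097-12-31

`start of month` rewinds 2098-01-09 to 2098-01-01.
Going back 1 day from 2098-01-01 reaches 2097-12-31 (last day of December, 31 days).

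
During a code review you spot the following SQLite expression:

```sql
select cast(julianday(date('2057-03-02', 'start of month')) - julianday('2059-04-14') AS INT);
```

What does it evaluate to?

-774

`start of month` rewinds 2057-03-02 to 2057-03-01.
30 days remain in March 2057 after the 1st (31 − 1).
Full months from April 2057 through March 2059 contribute their day counts.
Then 14 days into April 2059.
Total: 30 + 30 + 31 + 30 + 31 + 31 + 30 + 31 + 30 + 31 + 31 + 28 + 31 + 30 + 31 + 30 + 31 + 31 + 30 + 31 + 30 + 31 + 31 + 28 + 31 + 14 = 774.
The subtraction is earlier − later, so the result is −774 → -774.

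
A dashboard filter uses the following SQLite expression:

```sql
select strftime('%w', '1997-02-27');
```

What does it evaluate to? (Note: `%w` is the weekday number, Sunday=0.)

4

1997-02-27 is a Thursday; with Sunday=0 that is 4.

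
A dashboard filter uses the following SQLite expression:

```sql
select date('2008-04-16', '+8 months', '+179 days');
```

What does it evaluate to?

Adding +8 months to 2008-04-16 gives 2008-12-16.
Applying '+179 days' to 2008-12-16: counting 179 days forward gives 2009-06-13.

2009-06-13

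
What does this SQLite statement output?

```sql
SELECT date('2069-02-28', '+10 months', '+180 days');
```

2070-06-26

Adding +10 months to 2069-02-28 gives 2069-12-28.
Applying '+180 days' to 2069-12-28: counting 180 days forward gives 2070-06-26.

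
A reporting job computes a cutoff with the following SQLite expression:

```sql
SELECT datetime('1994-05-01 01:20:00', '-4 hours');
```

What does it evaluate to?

1994-04-30 21:20:00

-4 hours from 1994-05-01 01:20:00 is 1994-04-30 21:20:00 (crosses midnight).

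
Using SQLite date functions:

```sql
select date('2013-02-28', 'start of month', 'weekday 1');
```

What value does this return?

2013-02-04

`start of month` rewinds 2013-02-28 to 2013-02-01.
`weekday 1` advances to the next Monday; 2013-02-01 is a Friday, so it moves forward to 2013-02-04.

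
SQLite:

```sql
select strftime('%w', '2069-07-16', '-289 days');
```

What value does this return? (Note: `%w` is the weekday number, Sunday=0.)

0

First apply '-289 days': 2069-07-16 → 2068-09-30.
2068-09-30 is a Sunday; with Sunday=0 that is 0.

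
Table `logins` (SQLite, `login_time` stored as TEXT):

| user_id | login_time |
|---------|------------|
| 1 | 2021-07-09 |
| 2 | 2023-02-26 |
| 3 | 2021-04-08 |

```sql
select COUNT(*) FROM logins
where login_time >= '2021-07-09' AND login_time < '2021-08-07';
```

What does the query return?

1

Rows in [2021-07-09, 2021-08-07): 2021-07-09 → 1 row.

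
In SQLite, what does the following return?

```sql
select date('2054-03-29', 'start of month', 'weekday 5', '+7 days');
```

`start of month` rewinds 2054-03-29 to 2054-03-01.
`weekday 5` advances to the next Friday; 2054-03-01 is a Sunday, so it moves forward to 2054-03-06.
Advancing 7 more days within March lands on 2054-03-13.

2054-03-13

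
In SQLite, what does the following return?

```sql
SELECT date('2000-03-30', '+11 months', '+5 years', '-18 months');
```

Adding +11 months to 2000-03-30 targets 2001-02-30. February 2001 has only 28 days, so SQLite normalizes the 2-day overflow forward to 2001-03-02.
Adding +5 years to 2001-03-02 gives 2006-03-02.
Adding -18 months to 2006-03-02 gives 2004-09-02.

2004-09-02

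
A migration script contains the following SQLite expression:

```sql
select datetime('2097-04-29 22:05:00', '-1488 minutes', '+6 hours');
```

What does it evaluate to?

2097-04-29 03:17:00

1488 minutes = 24h 48m; -1488 minutes from 2097-04-29 22:05:00 is 2097-04-28 21:17:00 (crosses midnight).
+6 hours from 2097-04-28 21:17:00 is 2097-04-29 03:17:00 (crosses midnight).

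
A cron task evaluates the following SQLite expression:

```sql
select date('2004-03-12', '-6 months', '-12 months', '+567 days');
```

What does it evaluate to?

Adding -6 months to 2004-03-12 gives 2003-09-12.
Adding -12 months to 2003-09-12 gives 2002-09-12.
Applying '+567 days' to 2002-09-12: counting 567 days forward gives 2004-04-01.

2004-04-01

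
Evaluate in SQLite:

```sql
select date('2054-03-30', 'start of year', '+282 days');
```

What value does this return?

`start of year` rewinds 2054-03-30 to 2054-01-01.
Applying '+282 days' to 2054-01-01: counting 282 days forward gives 2054-10-10.

2054-10-10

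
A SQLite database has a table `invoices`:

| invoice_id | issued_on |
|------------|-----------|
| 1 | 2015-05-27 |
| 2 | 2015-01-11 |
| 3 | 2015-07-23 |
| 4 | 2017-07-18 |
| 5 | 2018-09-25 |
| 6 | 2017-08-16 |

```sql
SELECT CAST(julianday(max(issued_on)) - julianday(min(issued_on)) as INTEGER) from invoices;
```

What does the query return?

1353

MIN = 2015-01-11, MAX = 2018-09-25.
20 days remain in January 2015 after the 11th (31 − 11).
Full months from February 2015 through August 2018 contribute their day counts.
Then 25 days into September 2018.
Total: 20 + 28 + 31 + 30 + 31 + 30 + 31 + 31 + 30 + 31 + 30 + 31 + 31 + 29 + 31 + 30 + 31 + 30 + 31 + 31 + 30 + 31 + 30 + 31 + 31 + 28 + 31 + 30 + 31 + 30 + 31 + 31 + 30 + 31 + 30 + 31 + 31 + 28 + 31 + 30 + 31 + 30 + 31 + 31 + 25 = 1353.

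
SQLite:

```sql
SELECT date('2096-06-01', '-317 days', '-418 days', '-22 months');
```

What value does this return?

Applying '-317 days' to 2096-06-01: counting 317 days back gives 2095-07-20.
Applying '-418 days' to 2095-07-20: counting 418 days back gives 2094-05-28.
Adding -22 months to 2094-05-28 gives 2092-07-28.

2092-07-28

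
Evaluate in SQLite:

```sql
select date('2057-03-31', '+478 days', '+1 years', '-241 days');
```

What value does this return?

2058-11-23

Applying '+478 days' to 2057-03-31: counting 478 days forward gives 2058-07-22.
Adding +1 year to 2058-07-22 gives 2059-07-22.
Applying '-241 days' to 2059-07-22: counting 241 days back gives 2058-11-23.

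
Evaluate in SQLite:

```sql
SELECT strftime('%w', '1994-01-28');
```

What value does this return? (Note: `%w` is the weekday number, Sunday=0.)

1994-01-28 is a Friday; with Sunday=0 that is 5.

5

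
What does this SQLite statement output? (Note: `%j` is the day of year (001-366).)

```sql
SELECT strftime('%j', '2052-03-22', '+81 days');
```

First apply '+81 days': 2052-03-22 → 2052-06-11.
Day-of-year for 2052-06-11: days since 2052-01-01 inclusive = 163, zero-padded to 163.

163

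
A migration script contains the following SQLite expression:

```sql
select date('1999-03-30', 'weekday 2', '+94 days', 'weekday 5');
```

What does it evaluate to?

1999-07-02

`weekday 2` advances to the next Tuesday; 1999-03-30 is already a Tuesday, so it stays at 1999-03-30.
Applying '+94 days' to 1999-03-30: counting 94 days forward gives 1999-07-02.
`weekday 5` advances to the next Friday; 1999-07-02 is already a Friday, so it stays at 1999-07-02.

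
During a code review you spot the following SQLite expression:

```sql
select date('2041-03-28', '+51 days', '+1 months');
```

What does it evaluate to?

2041-06-18

Applying '+51 days' to 2041-03-28: counting 51 days forward gives 2041-05-18.
Adding +1 month to 2041-05-18 gives 2041-06-18.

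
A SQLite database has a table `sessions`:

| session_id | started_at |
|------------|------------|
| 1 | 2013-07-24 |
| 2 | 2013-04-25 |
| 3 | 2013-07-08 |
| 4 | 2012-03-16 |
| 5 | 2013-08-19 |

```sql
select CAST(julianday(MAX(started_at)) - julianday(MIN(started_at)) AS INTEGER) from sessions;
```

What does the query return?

521

MIN = 2012-03-16, MAX = 2013-08-19.
15 days remain in March 2012 after the 16th (31 − 16).
Full months from April 2012 through July 2013 contribute their day counts.
Then 19 days into August 2013.
Total: 15 + 30 + 31 + 30 + 31 + 31 + 30 + 31 + 30 + 31 + 31 + 28 + 31 + 30 + 31 + 30 + 31 + 19 = 521.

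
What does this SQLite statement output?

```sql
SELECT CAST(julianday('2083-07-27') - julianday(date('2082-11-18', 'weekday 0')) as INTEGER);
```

`weekday 0` advances to the next Sunday; 2082-11-18 is a Wednesday, so it moves forward to 2082-11-22.
8 days remain in November 2082 after the 22nd (30 − 22).
Full months from December 2082 through June 2083 contribute their day counts.
Then 27 days into July 2083.
Total: 8 + 31 + 31 + 28 + 31 + 30 + 31 + 30 + 27 = 247.

247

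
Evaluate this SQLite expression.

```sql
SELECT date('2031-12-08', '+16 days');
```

2031-12-24

Advancing 16 more days within December lands on 2031-12-24.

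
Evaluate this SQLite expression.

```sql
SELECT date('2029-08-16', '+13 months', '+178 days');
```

2031-03-13

Adding +13 months to 2029-08-16 gives 2030-09-16.
Applying '+178 days' to 2030-09-16: counting 178 days forward gives 2031-03-13.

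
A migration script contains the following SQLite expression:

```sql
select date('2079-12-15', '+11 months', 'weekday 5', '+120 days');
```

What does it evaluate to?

Adding +11 months to 2079-12-15 gives 2080-11-15.
`weekday 5` advances to the next Friday; 2080-11-15 is already a Friday, so it stays at 2080-11-15.
Applying '+120 days' to 2080-11-15: counting 120 days forward gives 2081-03-15.

2081-03-15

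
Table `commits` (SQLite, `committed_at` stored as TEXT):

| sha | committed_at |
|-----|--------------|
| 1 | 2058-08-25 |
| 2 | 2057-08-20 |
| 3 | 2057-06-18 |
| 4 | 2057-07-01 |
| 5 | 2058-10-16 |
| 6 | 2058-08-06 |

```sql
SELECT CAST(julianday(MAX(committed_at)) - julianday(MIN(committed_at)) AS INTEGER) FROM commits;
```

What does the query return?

MIN = 2057-06-18, MAX = 2058-10-16.
12 days remain in June 2057 after the 18th (30 − 18).
Full months from July 2057 through September 2058 contribute their day counts.
Then 16 days into October 2058.
Total: 12 + 31 + 31 + 30 + 31 + 30 + 31 + 31 + 28 + 31 + 30 + 31 + 30 + 31 + 31 + 30 + 16 = 485.

485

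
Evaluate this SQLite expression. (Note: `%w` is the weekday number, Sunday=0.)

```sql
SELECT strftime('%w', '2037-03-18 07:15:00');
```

2037-03-18 is a Wednesday; with Sunday=0 that is 3.

3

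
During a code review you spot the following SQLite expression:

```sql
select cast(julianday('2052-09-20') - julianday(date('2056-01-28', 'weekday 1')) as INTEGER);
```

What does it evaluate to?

`weekday 1` advances to the next Monday; 2056-01-28 is a Friday, so it moves forward to 2056-01-31.
10 days remain in September 2052 after the 20th (30 − 20).
Full months from October 2052 through December 2055 contribute their day counts.
Then 31 days into January 2056.
Total: 10 + 31 + 30 + 31 + 31 + 28 + 31 + 30 + 31 + 30 + 31 + 31 + 30 + 31 + 30 + 31 + 31 + 28 + 31 + 30 + 31 + 30 + 31 + 31 + 30 + 31 + 30 + 31 + 31 + 28 + 31 + 30 + 31 + 30 + 31 + 31 + 30 + 31 + 30 + 31 + 31 = 1228.
The subtraction is earlier − later, so the result is −1228 → -1228.

-1228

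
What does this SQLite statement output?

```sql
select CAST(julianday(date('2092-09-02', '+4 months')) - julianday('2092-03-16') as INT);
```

292

Adding +4 months to 2092-09-02 gives 2093-01-02.
15 days remain in March 2092 after the 16th (31 − 16).
Full months from April 2092 through December 2092 contribute their day counts.
Then 2 days into January 2093.
Total: 15 + 30 + 31 + 30 + 31 + 31 + 30 + 31 + 30 + 31 + 2 = 292.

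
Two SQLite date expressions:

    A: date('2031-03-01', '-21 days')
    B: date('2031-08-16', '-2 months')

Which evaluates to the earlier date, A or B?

A

A = 2031-02-08.
B = 2031-06-16.
A is earlier.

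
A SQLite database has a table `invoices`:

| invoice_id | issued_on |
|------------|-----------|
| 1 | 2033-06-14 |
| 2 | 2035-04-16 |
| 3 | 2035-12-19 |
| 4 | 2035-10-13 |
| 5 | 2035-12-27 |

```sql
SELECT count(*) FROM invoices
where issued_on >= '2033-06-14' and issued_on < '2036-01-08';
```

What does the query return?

5

Rows in [2033-06-14, 2036-01-08): 2033-06-14, 2035-04-16, 2035-12-19, 2035-10-13, 2035-12-27 → 5 rows.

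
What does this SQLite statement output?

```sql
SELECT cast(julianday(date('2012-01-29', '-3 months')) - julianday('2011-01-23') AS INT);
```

Adding -3 months to 2012-01-29 gives 2011-10-29.
8 days remain in January 2011 after the 23rd (31 − 23).
Full months from February 2011 through September 2011 contribute their day counts.
Then 29 days into October 2011.
Total: 8 + 28 + 31 + 30 + 31 + 30 + 31 + 31 + 30 + 29 = 279.

279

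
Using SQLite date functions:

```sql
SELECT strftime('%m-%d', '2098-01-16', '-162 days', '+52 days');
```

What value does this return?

First apply '-162 days', '+52 days': 2098-01-16 → 2097-09-28.
`%m-%d` extracts the month-day: 09-28.

09-28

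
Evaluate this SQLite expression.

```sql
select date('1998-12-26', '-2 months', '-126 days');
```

Adding -2 months to 1998-12-26 gives 1998-10-26.
Applying '-126 days' to 1998-10-26: counting 126 days back gives 1998-06-22.

1998-06-22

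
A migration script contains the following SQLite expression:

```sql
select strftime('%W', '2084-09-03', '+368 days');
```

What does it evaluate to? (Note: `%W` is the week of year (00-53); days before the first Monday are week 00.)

36

First apply '+368 days': 2084-09-03 → 2085-09-06.
2085-09-06 is a Thursday. SQLite's %W counts Mondays since the year started; the result is 36.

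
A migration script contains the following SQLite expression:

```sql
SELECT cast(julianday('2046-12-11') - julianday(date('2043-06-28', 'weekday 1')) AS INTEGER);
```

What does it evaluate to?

1261

`weekday 1` advances to the next Monday; 2043-06-28 is a Sunday, so it moves forward to 2043-06-29.
1 day remains in June 2043 after the 29th (30 − 29).
Full months from July 2043 through November 2046 contribute their day counts.
Then 11 days into December 2046.
Total: 1 + 31 + 31 + 30 + 31 + 30 + 31 + 31 + 29 + 31 + 30 + 31 + 30 + 31 + 31 + 30 + 31 + 30 + 31 + 31 + 28 + 31 + 30 + 31 + 30 + 31 + 31 + 30 + 31 + 30 + 31 + 31 + 28 + 31 + 30 + 31 + 30 + 31 + 31 + 30 + 31 + 30 + 11 = 1261.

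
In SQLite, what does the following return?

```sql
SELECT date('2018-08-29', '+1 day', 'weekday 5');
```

Advancing 1 more day within August lands on 2018-08-30.
`weekday 5` advances to the next Friday; 2018-08-30 is a Thursday, so it moves forward to 2018-08-31.

2018-08-31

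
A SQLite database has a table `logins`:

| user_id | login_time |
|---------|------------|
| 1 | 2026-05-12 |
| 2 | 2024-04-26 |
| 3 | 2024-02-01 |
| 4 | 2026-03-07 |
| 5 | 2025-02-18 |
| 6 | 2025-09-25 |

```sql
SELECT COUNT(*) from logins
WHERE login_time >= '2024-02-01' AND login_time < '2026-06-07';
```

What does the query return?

6

Rows in [2024-02-01, 2026-06-07): 2026-05-12, 2024-04-26, 2024-02-01, 2026-03-07, 2025-02-18, 2025-09-25 → 6 rows.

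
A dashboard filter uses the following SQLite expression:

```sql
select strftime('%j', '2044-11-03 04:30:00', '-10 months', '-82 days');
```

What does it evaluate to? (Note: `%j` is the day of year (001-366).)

286

First apply '-10 months', '-82 days': 2044-11-03 04:30:00 → 2043-10-13 04:30:00.
Day-of-year for 2043-10-13: days since 2043-01-01 inclusive = 286, zero-padded to 286.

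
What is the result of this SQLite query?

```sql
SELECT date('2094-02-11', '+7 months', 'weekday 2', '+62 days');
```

Adding +7 months to 2094-02-11 gives 2094-09-11.
`weekday 2` advances to the next Tuesday; 2094-09-11 is a Saturday, so it moves forward to 2094-09-14.
Applying '+62 days' to 2094-09-14: counting 62 days forward gives 2094-11-15.

2094-11-15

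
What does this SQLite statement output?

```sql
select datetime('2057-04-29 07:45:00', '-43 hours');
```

2057-04-27 12:45:00

-43 hours from 2057-04-29 07:45:00 is 2057-04-27 12:45:00 (crosses midnight).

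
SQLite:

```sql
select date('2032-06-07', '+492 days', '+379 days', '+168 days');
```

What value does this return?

2035-04-12

Applying '+492 days' to 2032-06-07: counting 492 days forward gives 2033-10-12.
Applying '+379 days' to 2033-10-12: counting 379 days forward gives 2034-10-26.
Applying '+168 days' to 2034-10-26: counting 168 days forward gives 2035-04-12.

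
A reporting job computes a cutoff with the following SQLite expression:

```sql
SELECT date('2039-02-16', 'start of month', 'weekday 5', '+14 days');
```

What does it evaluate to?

2039-02-18

`start of month` rewinds 2039-02-16 to 2039-02-01.
`weekday 5` advances to the next Friday; 2039-02-01 is a Tuesday, so it moves forward to 2039-02-04.
Advancing 14 more days within February lands on 2039-02-18.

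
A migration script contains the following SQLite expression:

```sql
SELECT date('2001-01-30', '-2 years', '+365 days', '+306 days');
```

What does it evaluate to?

Adding -2 years to 2001-01-30 gives 1999-01-30.
Applying '+365 days' to 1999-01-30: counting 365 days forward gives 2000-01-30.
Applying '+306 days' to 2000-01-30: counting 306 days forward gives 2000-12-01.

2000-12-01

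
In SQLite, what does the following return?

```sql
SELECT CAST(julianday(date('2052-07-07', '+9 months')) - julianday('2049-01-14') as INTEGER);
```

Adding +9 months to 2052-07-07 gives 2053-04-07.
17 days remain in January 2049 after the 14th (31 − 14).
Full months from February 2049 through March 2053 contribute their day counts.
Then 7 days into April 2053.
Total: 17 + 28 + 31 + 30 + 31 + 30 + 31 + 31 + 30 + 31 + 30 + 31 + 31 + 28 + 31 + 30 + 31 + 30 + 31 + 31 + 30 + 31 + 30 + 31 + 31 + 28 + 31 + 30 + 31 + 30 + 31 + 31 + 30 + 31 + 30 + 31 + 31 + 29 + 31 + 30 + 31 + 30 + 31 + 31 + 30 + 31 + 30 + 31 + 31 + 28 + 31 + 7 = 1544.

1544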